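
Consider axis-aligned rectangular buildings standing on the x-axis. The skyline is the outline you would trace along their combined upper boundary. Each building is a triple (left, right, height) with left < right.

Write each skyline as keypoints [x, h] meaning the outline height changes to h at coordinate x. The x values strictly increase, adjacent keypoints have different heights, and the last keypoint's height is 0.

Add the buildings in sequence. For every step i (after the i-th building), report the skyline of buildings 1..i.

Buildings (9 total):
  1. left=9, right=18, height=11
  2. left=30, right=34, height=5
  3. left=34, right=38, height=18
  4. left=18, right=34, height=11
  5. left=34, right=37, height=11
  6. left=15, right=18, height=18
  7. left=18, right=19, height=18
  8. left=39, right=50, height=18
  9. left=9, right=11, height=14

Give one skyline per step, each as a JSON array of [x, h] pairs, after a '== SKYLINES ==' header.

== SKYLINES ==
[[9,11],[18,0]]
[[9,11],[18,0],[30,5],[34,0]]
[[9,11],[18,0],[30,5],[34,18],[38,0]]
[[9,11],[34,18],[38,0]]
[[9,11],[34,18],[38,0]]
[[9,11],[15,18],[18,11],[34,18],[38,0]]
[[9,11],[15,18],[19,11],[34,18],[38,0]]
[[9,11],[15,18],[19,11],[34,18],[38,0],[39,18],[50,0]]
[[9,14],[11,11],[15,18],[19,11],[34,18],[38,0],[39,18],[50,0]]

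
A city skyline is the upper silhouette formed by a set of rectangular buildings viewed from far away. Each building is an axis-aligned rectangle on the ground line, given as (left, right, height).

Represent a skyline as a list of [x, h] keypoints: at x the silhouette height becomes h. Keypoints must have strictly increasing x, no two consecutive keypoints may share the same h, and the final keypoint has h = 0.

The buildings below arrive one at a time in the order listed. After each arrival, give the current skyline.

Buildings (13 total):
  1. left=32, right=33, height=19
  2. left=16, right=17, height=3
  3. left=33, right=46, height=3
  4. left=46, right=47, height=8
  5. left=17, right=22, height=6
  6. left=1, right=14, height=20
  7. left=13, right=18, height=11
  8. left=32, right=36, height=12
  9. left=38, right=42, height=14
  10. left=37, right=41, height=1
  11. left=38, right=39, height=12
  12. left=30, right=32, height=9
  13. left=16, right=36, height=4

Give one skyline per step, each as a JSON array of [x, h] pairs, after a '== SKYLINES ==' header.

== SKYLINES ==
[[32,19],[33,0]]
[[16,3],[17,0],[32,19],[33,0]]
[[16,3],[17,0],[32,19],[33,3],[46,0]]
[[16,3],[17,0],[32,19],[33,3],[46,8],[47,0]]
[[16,3],[17,6],[22,0],[32,19],[33,3],[46,8],[47,0]]
[[1,20],[14,0],[16,3],[17,6],[22,0],[32,19],[33,3],[46,8],[47,0]]
[[1,20],[14,11],[18,6],[22,0],[32,19],[33,3],[46,8],[47,0]]
[[1,20],[14,11],[18,6],[22,0],[32,19],[33,12],[36,3],[46,8],[47,0]]
[[1,20],[14,11],[18,6],[22,0],[32,19],[33,12],[36,3],[38,14],[42,3],[46,8],[47,0]]
[[1,20],[14,11],[18,6],[22,0],[32,19],[33,12],[36,3],[38,14],[42,3],[46,8],[47,0]]
[[1,20],[14,11],[18,6],[22,0],[32,19],[33,12],[36,3],[38,14],[42,3],[46,8],[47,0]]
[[1,20],[14,11],[18,6],[22,0],[30,9],[32,19],[33,12],[36,3],[38,14],[42,3],[46,8],[47,0]]
[[1,20],[14,11],[18,6],[22,4],[30,9],[32,19],[33,12],[36,3],[38,14],[42,3],[46,8],[47,0]]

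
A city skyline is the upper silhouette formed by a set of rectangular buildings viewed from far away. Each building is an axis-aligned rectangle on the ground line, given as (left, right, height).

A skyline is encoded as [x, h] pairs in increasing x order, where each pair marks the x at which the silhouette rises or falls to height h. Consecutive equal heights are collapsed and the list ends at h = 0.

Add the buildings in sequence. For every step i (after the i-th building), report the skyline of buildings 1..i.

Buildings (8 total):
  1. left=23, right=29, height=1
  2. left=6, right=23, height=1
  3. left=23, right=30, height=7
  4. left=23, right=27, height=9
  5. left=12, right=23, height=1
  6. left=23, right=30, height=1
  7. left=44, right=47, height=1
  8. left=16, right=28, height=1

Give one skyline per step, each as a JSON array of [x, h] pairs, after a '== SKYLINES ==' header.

== SKYLINES ==
[[23,1],[29,0]]
[[6,1],[29,0]]
[[6,1],[23,7],[30,0]]
[[6,1],[23,9],[27,7],[30,0]]
[[6,1],[23,9],[27,7],[30,0]]
[[6,1],[23,9],[27,7],[30,0]]
[[6,1],[23,9],[27,7],[30,0],[44,1],[47,0]]
[[6,1],[23,9],[27,7],[30,0],[44,1],[47,0]]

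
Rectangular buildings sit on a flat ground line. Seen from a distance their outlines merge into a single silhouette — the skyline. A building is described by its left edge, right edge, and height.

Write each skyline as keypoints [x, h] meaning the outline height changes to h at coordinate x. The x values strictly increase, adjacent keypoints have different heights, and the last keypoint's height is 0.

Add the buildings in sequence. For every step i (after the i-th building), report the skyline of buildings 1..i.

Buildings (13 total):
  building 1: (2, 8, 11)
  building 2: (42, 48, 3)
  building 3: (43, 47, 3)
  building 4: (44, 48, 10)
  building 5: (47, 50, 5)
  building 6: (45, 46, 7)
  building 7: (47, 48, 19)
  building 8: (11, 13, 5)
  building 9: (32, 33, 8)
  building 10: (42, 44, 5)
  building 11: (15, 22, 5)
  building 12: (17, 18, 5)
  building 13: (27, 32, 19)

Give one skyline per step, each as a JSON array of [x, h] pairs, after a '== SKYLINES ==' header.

== SKYLINES ==
[[2,11],[8,0]]
[[2,11],[8,0],[42,3],[48,0]]
[[2,11],[8,0],[42,3],[48,0]]
[[2,11],[8,0],[42,3],[44,10],[48,0]]
[[2,11],[8,0],[42,3],[44,10],[48,5],[50,0]]
[[2,11],[8,0],[42,3],[44,10],[48,5],[50,0]]
[[2,11],[8,0],[42,3],[44,10],[47,19],[48,5],[50,0]]
[[2,11],[8,0],[11,5],[13,0],[42,3],[44,10],[47,19],[48,5],[50,0]]
[[2,11],[8,0],[11,5],[13,0],[32,8],[33,0],[42,3],[44,10],[47,19],[48,5],[50,0]]
[[2,11],[8,0],[11,5],[13,0],[32,8],[33,0],[42,5],[44,10],[47,19],[48,5],[50,0]]
[[2,11],[8,0],[11,5],[13,0],[15,5],[22,0],[32,8],[33,0],[42,5],[44,10],[47,19],[48,5],[50,0]]
[[2,11],[8,0],[11,5],[13,0],[15,5],[22,0],[32,8],[33,0],[42,5],[44,10],[47,19],[48,5],[50,0]]
[[2,11],[8,0],[11,5],[13,0],[15,5],[22,0],[27,19],[32,8],[33,0],[42,5],[44,10],[47,19],[48,5],[50,0]]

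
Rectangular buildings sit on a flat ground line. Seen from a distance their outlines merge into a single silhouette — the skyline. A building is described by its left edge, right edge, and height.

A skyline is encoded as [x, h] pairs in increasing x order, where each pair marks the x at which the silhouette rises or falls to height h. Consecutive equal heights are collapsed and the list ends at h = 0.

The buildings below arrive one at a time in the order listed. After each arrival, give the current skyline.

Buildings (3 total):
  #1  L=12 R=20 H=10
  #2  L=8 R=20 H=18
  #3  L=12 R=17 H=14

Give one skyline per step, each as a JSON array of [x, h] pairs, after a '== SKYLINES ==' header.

== SKYLINES ==
[[12,10],[20,0]]
[[8,18],[20,0]]
[[8,18],[20,0]]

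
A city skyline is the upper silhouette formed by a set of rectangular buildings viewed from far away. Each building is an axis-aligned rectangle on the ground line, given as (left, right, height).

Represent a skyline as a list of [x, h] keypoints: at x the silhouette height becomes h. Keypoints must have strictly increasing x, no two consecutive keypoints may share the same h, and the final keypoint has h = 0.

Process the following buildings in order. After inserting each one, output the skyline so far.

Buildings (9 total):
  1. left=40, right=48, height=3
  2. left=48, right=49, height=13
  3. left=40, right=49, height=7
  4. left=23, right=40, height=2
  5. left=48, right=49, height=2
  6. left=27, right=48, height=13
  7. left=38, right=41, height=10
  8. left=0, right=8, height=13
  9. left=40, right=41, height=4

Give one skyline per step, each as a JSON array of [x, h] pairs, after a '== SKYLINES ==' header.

== SKYLINES ==
[[40,3],[48,0]]
[[40,3],[48,13],[49,0]]
[[40,7],[48,13],[49,0]]
[[23,2],[40,7],[48,13],[49,0]]
[[23,2],[40,7],[48,13],[49,0]]
[[23,2],[27,13],[49,0]]
[[23,2],[27,13],[49,0]]
[[0,13],[8,0],[23,2],[27,13],[49,0]]
[[0,13],[8,0],[23,2],[27,13],[49,0]]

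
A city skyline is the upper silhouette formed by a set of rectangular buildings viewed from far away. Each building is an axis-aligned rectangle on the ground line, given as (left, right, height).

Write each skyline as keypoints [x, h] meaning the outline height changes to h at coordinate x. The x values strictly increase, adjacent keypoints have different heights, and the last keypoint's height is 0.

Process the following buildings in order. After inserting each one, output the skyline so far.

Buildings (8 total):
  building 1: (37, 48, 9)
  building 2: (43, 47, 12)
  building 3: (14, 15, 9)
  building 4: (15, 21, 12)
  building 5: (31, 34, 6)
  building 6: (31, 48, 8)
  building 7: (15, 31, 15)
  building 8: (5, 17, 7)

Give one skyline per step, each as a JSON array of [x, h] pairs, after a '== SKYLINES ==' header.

== SKYLINES ==
[[37,9],[48,0]]
[[37,9],[43,12],[47,9],[48,0]]
[[14,9],[15,0],[37,9],[43,12],[47,9],[48,0]]
[[14,9],[15,12],[21,0],[37,9],[43,12],[47,9],[48,0]]
[[14,9],[15,12],[21,0],[31,6],[34,0],[37,9],[43,12],[47,9],[48,0]]
[[14,9],[15,12],[21,0],[31,8],[37,9],[43,12],[47,9],[48,0]]
[[14,9],[15,15],[31,8],[37,9],[43,12],[47,9],[48,0]]
[[5,7],[14,9],[15,15],[31,8],[37,9],[43,12],[47,9],[48,0]]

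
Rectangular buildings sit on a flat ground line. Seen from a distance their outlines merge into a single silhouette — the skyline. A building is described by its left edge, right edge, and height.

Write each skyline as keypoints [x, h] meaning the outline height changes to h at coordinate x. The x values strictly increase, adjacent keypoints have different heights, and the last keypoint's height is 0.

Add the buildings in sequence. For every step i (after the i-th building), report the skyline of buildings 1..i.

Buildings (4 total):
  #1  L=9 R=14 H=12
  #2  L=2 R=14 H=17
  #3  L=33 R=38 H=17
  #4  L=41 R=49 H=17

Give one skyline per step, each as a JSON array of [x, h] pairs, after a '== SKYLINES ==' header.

== SKYLINES ==
[[9,12],[14,0]]
[[2,17],[14,0]]
[[2,17],[14,0],[33,17],[38,0]]
[[2,17],[14,0],[33,17],[38,0],[41,17],[49,0]]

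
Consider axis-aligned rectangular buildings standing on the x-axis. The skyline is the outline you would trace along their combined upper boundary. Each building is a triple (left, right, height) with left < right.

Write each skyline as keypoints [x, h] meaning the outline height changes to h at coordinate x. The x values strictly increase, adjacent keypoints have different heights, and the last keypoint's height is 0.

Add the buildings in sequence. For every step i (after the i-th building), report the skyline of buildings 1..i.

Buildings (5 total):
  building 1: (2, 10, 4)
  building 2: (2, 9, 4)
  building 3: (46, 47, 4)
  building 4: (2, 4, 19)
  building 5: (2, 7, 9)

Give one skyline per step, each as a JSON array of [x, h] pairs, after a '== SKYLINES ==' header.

== SKYLINES ==
[[2,4],[10,0]]
[[2,4],[10,0]]
[[2,4],[10,0],[46,4],[47,0]]
[[2,19],[4,4],[10,0],[46,4],[47,0]]
[[2,19],[4,9],[7,4],[10,0],[46,4],[47,0]]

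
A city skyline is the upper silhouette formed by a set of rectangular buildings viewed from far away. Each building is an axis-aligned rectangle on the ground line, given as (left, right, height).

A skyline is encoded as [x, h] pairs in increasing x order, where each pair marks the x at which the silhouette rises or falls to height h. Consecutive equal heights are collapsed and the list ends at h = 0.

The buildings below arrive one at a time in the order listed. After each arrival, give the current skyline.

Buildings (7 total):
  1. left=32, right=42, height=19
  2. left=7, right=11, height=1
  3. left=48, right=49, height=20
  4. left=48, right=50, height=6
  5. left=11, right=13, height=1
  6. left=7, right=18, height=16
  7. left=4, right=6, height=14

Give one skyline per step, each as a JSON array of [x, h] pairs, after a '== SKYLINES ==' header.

== SKYLINES ==
[[32,19],[42,0]]
[[7,1],[11,0],[32,19],[42,0]]
[[7,1],[11,0],[32,19],[42,0],[48,20],[49,0]]
[[7,1],[11,0],[32,19],[42,0],[48,20],[49,6],[50,0]]
[[7,1],[13,0],[32,19],[42,0],[48,20],[49,6],[50,0]]
[[7,16],[18,0],[32,19],[42,0],[48,20],[49,6],[50,0]]
[[4,14],[6,0],[7,16],[18,0],[32,19],[42,0],[48,20],[49,6],[50,0]]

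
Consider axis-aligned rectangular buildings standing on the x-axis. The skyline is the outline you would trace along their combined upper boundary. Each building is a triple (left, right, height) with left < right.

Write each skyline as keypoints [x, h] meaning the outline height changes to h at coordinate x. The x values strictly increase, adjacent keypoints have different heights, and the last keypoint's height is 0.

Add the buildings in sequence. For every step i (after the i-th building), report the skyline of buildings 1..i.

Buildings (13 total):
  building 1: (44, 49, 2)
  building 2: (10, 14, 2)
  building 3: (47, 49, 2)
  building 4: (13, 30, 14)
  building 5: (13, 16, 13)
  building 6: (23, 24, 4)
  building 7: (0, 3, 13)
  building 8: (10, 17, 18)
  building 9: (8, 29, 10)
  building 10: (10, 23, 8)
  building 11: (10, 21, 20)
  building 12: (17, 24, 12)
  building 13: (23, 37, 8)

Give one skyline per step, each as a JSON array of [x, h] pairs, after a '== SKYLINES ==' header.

== SKYLINES ==
[[44,2],[49,0]]
[[10,2],[14,0],[44,2],[49,0]]
[[10,2],[14,0],[44,2],[49,0]]
[[10,2],[13,14],[30,0],[44,2],[49,0]]
[[10,2],[13,14],[30,0],[44,2],[49,0]]
[[10,2],[13,14],[30,0],[44,2],[49,0]]
[[0,13],[3,0],[10,2],[13,14],[30,0],[44,2],[49,0]]
[[0,13],[3,0],[10,18],[17,14],[30,0],[44,2],[49,0]]
[[0,13],[3,0],[8,10],[10,18],[17,14],[30,0],[44,2],[49,0]]
[[0,13],[3,0],[8,10],[10,18],[17,14],[30,0],[44,2],[49,0]]
[[0,13],[3,0],[8,10],[10,20],[21,14],[30,0],[44,2],[49,0]]
[[0,13],[3,0],[8,10],[10,20],[21,14],[30,0],[44,2],[49,0]]
[[0,13],[3,0],[8,10],[10,20],[21,14],[30,8],[37,0],[44,2],[49,0]]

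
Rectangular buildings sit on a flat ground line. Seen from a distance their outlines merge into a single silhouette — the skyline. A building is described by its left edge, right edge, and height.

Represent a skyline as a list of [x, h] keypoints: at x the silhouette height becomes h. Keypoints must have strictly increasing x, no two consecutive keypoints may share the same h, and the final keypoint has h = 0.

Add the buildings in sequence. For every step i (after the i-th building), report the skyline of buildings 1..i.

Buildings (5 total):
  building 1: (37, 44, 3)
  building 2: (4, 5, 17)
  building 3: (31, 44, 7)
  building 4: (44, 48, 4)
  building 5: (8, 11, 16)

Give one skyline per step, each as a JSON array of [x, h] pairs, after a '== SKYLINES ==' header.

== SKYLINES ==
[[37,3],[44,0]]
[[4,17],[5,0],[37,3],[44,0]]
[[4,17],[5,0],[31,7],[44,0]]
[[4,17],[5,0],[31,7],[44,4],[48,0]]
[[4,17],[5,0],[8,16],[11,0],[31,7],[44,4],[48,0]]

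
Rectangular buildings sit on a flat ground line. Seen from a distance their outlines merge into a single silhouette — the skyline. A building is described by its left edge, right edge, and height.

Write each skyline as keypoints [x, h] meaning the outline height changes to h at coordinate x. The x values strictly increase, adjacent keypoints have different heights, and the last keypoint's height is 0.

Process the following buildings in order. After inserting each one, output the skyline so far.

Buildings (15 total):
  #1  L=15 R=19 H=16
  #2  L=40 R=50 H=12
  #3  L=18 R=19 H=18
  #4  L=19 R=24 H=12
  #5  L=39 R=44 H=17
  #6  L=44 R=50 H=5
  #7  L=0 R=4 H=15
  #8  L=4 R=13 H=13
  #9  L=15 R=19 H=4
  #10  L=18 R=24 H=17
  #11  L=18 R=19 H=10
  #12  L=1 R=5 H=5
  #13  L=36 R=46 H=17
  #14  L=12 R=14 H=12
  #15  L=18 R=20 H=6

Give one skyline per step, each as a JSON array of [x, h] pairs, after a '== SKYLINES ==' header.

== SKYLINES ==
[[15,16],[19,0]]
[[15,16],[19,0],[40,12],[50,0]]
[[15,16],[18,18],[19,0],[40,12],[50,0]]
[[15,16],[18,18],[19,12],[24,0],[40,12],[50,0]]
[[15,16],[18,18],[19,12],[24,0],[39,17],[44,12],[50,0]]
[[15,16],[18,18],[19,12],[24,0],[39,17],[44,12],[50,0]]
[[0,15],[4,0],[15,16],[18,18],[19,12],[24,0],[39,17],[44,12],[50,0]]
[[0,15],[4,13],[13,0],[15,16],[18,18],[19,12],[24,0],[39,17],[44,12],[50,0]]
[[0,15],[4,13],[13,0],[15,16],[18,18],[19,12],[24,0],[39,17],[44,12],[50,0]]
[[0,15],[4,13],[13,0],[15,16],[18,18],[19,17],[24,0],[39,17],[44,12],[50,0]]
[[0,15],[4,13],[13,0],[15,16],[18,18],[19,17],[24,0],[39,17],[44,12],[50,0]]
[[0,15],[4,13],[13,0],[15,16],[18,18],[19,17],[24,0],[39,17],[44,12],[50,0]]
[[0,15],[4,13],[13,0],[15,16],[18,18],[19,17],[24,0],[36,17],[46,12],[50,0]]
[[0,15],[4,13],[13,12],[14,0],[15,16],[18,18],[19,17],[24,0],[36,17],[46,12],[50,0]]
[[0,15],[4,13],[13,12],[14,0],[15,16],[18,18],[19,17],[24,0],[36,17],[46,12],[50,0]]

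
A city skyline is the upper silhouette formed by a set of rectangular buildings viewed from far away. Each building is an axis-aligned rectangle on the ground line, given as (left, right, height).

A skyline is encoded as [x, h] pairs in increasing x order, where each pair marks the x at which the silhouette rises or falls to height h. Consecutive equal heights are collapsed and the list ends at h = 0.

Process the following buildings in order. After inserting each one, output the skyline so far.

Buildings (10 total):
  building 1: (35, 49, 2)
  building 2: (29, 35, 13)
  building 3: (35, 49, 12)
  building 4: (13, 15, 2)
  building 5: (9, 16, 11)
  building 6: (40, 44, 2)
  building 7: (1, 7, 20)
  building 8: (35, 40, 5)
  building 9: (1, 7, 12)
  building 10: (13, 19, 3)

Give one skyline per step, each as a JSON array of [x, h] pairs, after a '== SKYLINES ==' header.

== SKYLINES ==
[[35,2],[49,0]]
[[29,13],[35,2],[49,0]]
[[29,13],[35,12],[49,0]]
[[13,2],[15,0],[29,13],[35,12],[49,0]]
[[9,11],[16,0],[29,13],[35,12],[49,0]]
[[9,11],[16,0],[29,13],[35,12],[49,0]]
[[1,20],[7,0],[9,11],[16,0],[29,13],[35,12],[49,0]]
[[1,20],[7,0],[9,11],[16,0],[29,13],[35,12],[49,0]]
[[1,20],[7,0],[9,11],[16,0],[29,13],[35,12],[49,0]]
[[1,20],[7,0],[9,11],[16,3],[19,0],[29,13],[35,12],[49,0]]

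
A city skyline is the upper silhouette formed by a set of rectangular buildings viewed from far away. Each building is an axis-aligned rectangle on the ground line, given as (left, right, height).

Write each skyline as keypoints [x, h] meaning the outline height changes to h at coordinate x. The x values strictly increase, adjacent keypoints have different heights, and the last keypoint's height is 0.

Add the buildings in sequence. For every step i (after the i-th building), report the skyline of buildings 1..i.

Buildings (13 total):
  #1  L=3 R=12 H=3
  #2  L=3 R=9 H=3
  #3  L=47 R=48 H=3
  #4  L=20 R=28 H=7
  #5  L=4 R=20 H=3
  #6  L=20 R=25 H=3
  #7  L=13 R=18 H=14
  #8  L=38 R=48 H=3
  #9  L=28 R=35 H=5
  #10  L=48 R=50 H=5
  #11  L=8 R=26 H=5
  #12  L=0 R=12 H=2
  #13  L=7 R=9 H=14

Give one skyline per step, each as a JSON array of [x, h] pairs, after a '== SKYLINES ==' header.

== SKYLINES ==
[[3,3],[12,0]]
[[3,3],[12,0]]
[[3,3],[12,0],[47,3],[48,0]]
[[3,3],[12,0],[20,7],[28,0],[47,3],[48,0]]
[[3,3],[20,7],[28,0],[47,3],[48,0]]
[[3,3],[20,7],[28,0],[47,3],[48,0]]
[[3,3],[13,14],[18,3],[20,7],[28,0],[47,3],[48,0]]
[[3,3],[13,14],[18,3],[20,7],[28,0],[38,3],[48,0]]
[[3,3],[13,14],[18,3],[20,7],[28,5],[35,0],[38,3],[48,0]]
[[3,3],[13,14],[18,3],[20,7],[28,5],[35,0],[38,3],[48,5],[50,0]]
[[3,3],[8,5],[13,14],[18,5],[20,7],[28,5],[35,0],[38,3],[48,5],[50,0]]
[[0,2],[3,3],[8,5],[13,14],[18,5],[20,7],[28,5],[35,0],[38,3],[48,5],[50,0]]
[[0,2],[3,3],[7,14],[9,5],[13,14],[18,5],[20,7],[28,5],[35,0],[38,3],[48,5],[50,0]]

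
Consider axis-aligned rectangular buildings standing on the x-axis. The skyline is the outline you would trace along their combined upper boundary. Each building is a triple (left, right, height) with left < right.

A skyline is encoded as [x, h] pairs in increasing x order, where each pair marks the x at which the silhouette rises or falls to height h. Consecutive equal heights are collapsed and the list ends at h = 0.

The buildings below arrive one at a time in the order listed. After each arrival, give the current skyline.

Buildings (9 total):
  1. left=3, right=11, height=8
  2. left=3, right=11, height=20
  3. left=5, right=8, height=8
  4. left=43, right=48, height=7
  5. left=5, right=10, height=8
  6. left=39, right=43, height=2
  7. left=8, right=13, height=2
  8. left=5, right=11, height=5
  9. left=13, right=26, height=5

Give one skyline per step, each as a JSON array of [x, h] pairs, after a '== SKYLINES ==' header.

== SKYLINES ==
[[3,8],[11,0]]
[[3,20],[11,0]]
[[3,20],[11,0]]
[[3,20],[11,0],[43,7],[48,0]]
[[3,20],[11,0],[43,7],[48,0]]
[[3,20],[11,0],[39,2],[43,7],[48,0]]
[[3,20],[11,2],[13,0],[39,2],[43,7],[48,0]]
[[3,20],[11,2],[13,0],[39,2],[43,7],[48,0]]
[[3,20],[11,2],[13,5],[26,0],[39,2],[43,7],[48,0]]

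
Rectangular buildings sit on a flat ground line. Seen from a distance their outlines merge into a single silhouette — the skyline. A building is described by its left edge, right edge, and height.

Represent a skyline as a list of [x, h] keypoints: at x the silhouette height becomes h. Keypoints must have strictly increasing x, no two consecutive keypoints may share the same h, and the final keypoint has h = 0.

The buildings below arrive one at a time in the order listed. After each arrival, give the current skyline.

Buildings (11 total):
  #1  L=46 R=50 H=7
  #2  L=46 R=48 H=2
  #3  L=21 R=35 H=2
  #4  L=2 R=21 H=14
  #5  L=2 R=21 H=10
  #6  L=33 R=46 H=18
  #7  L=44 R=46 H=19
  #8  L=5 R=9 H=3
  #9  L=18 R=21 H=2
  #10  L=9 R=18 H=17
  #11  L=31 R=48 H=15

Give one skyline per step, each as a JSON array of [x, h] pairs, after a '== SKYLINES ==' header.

== SKYLINES ==
[[46,7],[50,0]]
[[46,7],[50,0]]
[[21,2],[35,0],[46,7],[50,0]]
[[2,14],[21,2],[35,0],[46,7],[50,0]]
[[2,14],[21,2],[35,0],[46,7],[50,0]]
[[2,14],[21,2],[33,18],[46,7],[50,0]]
[[2,14],[21,2],[33,18],[44,19],[46,7],[50,0]]
[[2,14],[21,2],[33,18],[44,19],[46,7],[50,0]]
[[2,14],[21,2],[33,18],[44,19],[46,7],[50,0]]
[[2,14],[9,17],[18,14],[21,2],[33,18],[44,19],[46,7],[50,0]]
[[2,14],[9,17],[18,14],[21,2],[31,15],[33,18],[44,19],[46,15],[48,7],[50,0]]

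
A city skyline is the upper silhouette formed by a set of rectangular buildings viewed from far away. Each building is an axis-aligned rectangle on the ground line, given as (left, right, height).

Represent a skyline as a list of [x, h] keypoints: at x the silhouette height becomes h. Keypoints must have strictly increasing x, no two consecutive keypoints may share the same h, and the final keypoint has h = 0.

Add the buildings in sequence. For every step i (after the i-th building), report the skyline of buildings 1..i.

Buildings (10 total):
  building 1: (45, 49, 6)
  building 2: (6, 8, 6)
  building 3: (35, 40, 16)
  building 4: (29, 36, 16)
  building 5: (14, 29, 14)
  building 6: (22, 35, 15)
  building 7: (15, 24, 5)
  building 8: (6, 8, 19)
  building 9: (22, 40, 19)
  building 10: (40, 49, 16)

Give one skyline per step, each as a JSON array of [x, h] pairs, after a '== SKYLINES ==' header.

== SKYLINES ==
[[45,6],[49,0]]
[[6,6],[8,0],[45,6],[49,0]]
[[6,6],[8,0],[35,16],[40,0],[45,6],[49,0]]
[[6,6],[8,0],[29,16],[40,0],[45,6],[49,0]]
[[6,6],[8,0],[14,14],[29,16],[40,0],[45,6],[49,0]]
[[6,6],[8,0],[14,14],[22,15],[29,16],[40,0],[45,6],[49,0]]
[[6,6],[8,0],[14,14],[22,15],[29,16],[40,0],[45,6],[49,0]]
[[6,19],[8,0],[14,14],[22,15],[29,16],[40,0],[45,6],[49,0]]
[[6,19],[8,0],[14,14],[22,19],[40,0],[45,6],[49,0]]
[[6,19],[8,0],[14,14],[22,19],[40,16],[49,0]]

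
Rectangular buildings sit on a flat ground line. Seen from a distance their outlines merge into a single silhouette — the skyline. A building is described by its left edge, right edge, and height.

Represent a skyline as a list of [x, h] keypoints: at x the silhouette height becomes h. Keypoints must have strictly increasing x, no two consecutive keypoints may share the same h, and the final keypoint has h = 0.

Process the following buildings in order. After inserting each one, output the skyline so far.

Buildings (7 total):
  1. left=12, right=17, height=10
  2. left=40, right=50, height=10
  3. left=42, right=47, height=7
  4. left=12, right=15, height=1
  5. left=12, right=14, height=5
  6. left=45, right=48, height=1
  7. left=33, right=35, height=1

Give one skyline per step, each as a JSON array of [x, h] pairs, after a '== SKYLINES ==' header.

== SKYLINES ==
[[12,10],[17,0]]
[[12,10],[17,0],[40,10],[50,0]]
[[12,10],[17,0],[40,10],[50,0]]
[[12,10],[17,0],[40,10],[50,0]]
[[12,10],[17,0],[40,10],[50,0]]
[[12,10],[17,0],[40,10],[50,0]]
[[12,10],[17,0],[33,1],[35,0],[40,10],[50,0]]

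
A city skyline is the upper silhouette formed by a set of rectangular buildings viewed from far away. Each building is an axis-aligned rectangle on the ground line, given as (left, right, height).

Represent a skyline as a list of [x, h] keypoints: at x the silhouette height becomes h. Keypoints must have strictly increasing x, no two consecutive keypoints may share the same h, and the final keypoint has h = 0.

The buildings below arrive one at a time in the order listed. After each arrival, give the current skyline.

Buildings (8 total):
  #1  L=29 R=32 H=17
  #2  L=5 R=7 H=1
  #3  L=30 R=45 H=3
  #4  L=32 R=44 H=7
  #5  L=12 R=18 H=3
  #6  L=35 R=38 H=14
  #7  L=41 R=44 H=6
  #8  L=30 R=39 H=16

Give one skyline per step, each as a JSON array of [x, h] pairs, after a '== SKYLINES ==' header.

== SKYLINES ==
[[29,17],[32,0]]
[[5,1],[7,0],[29,17],[32,0]]
[[5,1],[7,0],[29,17],[32,3],[45,0]]
[[5,1],[7,0],[29,17],[32,7],[44,3],[45,0]]
[[5,1],[7,0],[12,3],[18,0],[29,17],[32,7],[44,3],[45,0]]
[[5,1],[7,0],[12,3],[18,0],[29,17],[32,7],[35,14],[38,7],[44,3],[45,0]]
[[5,1],[7,0],[12,3],[18,0],[29,17],[32,7],[35,14],[38,7],[44,3],[45,0]]
[[5,1],[7,0],[12,3],[18,0],[29,17],[32,16],[39,7],[44,3],[45,0]]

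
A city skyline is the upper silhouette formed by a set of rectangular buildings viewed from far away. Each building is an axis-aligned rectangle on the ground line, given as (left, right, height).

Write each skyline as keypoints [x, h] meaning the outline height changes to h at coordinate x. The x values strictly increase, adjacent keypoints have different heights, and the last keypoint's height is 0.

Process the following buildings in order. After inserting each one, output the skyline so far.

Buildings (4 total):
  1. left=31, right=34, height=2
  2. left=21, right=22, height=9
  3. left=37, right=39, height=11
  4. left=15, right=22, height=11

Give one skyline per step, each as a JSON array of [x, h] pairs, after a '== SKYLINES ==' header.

== SKYLINES ==
[[31,2],[34,0]]
[[21,9],[22,0],[31,2],[34,0]]
[[21,9],[22,0],[31,2],[34,0],[37,11],[39,0]]
[[15,11],[22,0],[31,2],[34,0],[37,11],[39,0]]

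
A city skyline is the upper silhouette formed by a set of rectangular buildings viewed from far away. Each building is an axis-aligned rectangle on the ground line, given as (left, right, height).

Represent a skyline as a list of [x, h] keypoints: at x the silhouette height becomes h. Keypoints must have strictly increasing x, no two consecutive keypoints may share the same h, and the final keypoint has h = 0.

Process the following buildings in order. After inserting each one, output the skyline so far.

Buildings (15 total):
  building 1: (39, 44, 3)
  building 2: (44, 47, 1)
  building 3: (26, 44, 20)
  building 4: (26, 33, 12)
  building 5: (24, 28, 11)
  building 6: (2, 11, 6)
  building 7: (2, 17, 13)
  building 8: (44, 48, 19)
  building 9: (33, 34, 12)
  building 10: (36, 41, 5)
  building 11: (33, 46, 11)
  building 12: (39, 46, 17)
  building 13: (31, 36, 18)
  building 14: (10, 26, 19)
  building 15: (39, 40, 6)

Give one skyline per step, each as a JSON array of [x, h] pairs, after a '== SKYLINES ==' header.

== SKYLINES ==
[[39,3],[44,0]]
[[39,3],[44,1],[47,0]]
[[26,20],[44,1],[47,0]]
[[26,20],[44,1],[47,0]]
[[24,11],[26,20],[44,1],[47,0]]
[[2,6],[11,0],[24,11],[26,20],[44,1],[47,0]]
[[2,13],[17,0],[24,11],[26,20],[44,1],[47,0]]
[[2,13],[17,0],[24,11],[26,20],[44,19],[48,0]]
[[2,13],[17,0],[24,11],[26,20],[44,19],[48,0]]
[[2,13],[17,0],[24,11],[26,20],[44,19],[48,0]]
[[2,13],[17,0],[24,11],[26,20],[44,19],[48,0]]
[[2,13],[17,0],[24,11],[26,20],[44,19],[48,0]]
[[2,13],[17,0],[24,11],[26,20],[44,19],[48,0]]
[[2,13],[10,19],[26,20],[44,19],[48,0]]
[[2,13],[10,19],[26,20],[44,19],[48,0]]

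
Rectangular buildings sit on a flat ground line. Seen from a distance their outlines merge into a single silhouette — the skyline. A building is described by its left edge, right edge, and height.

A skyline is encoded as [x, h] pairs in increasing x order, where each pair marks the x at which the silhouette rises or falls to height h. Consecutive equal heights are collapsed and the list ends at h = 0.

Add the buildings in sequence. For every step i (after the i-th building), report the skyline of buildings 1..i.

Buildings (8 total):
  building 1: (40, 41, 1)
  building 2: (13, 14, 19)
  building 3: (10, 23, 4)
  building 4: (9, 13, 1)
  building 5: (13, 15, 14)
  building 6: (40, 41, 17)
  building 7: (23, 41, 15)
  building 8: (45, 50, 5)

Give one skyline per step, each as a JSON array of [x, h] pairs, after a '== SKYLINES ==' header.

== SKYLINES ==
[[40,1],[41,0]]
[[13,19],[14,0],[40,1],[41,0]]
[[10,4],[13,19],[14,4],[23,0],[40,1],[41,0]]
[[9,1],[10,4],[13,19],[14,4],[23,0],[40,1],[41,0]]
[[9,1],[10,4],[13,19],[14,14],[15,4],[23,0],[40,1],[41,0]]
[[9,1],[10,4],[13,19],[14,14],[15,4],[23,0],[40,17],[41,0]]
[[9,1],[10,4],[13,19],[14,14],[15,4],[23,15],[40,17],[41,0]]
[[9,1],[10,4],[13,19],[14,14],[15,4],[23,15],[40,17],[41,0],[45,5],[50,0]]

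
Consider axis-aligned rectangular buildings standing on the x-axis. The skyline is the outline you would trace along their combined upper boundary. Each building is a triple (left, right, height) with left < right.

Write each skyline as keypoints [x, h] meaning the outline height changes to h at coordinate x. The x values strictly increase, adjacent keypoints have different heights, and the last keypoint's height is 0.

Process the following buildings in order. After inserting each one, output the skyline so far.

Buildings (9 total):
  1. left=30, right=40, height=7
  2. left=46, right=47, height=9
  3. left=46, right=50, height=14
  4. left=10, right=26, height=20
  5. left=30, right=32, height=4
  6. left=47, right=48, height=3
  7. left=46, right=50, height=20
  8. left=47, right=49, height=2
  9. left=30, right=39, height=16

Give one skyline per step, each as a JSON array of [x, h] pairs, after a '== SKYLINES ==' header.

== SKYLINES ==
[[30,7],[40,0]]
[[30,7],[40,0],[46,9],[47,0]]
[[30,7],[40,0],[46,14],[50,0]]
[[10,20],[26,0],[30,7],[40,0],[46,14],[50,0]]
[[10,20],[26,0],[30,7],[40,0],[46,14],[50,0]]
[[10,20],[26,0],[30,7],[40,0],[46,14],[50,0]]
[[10,20],[26,0],[30,7],[40,0],[46,20],[50,0]]
[[10,20],[26,0],[30,7],[40,0],[46,20],[50,0]]
[[10,20],[26,0],[30,16],[39,7],[40,0],[46,20],[50,0]]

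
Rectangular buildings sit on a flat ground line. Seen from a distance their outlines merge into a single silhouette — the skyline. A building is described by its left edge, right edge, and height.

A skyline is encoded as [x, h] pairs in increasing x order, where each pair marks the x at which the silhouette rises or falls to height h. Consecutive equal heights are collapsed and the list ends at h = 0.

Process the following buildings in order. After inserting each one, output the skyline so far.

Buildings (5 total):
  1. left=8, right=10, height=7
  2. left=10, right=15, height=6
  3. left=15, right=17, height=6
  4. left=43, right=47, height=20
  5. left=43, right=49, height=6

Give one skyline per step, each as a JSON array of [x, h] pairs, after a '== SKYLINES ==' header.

== SKYLINES ==
[[8,7],[10,0]]
[[8,7],[10,6],[15,0]]
[[8,7],[10,6],[17,0]]
[[8,7],[10,6],[17,0],[43,20],[47,0]]
[[8,7],[10,6],[17,0],[43,20],[47,6],[49,0]]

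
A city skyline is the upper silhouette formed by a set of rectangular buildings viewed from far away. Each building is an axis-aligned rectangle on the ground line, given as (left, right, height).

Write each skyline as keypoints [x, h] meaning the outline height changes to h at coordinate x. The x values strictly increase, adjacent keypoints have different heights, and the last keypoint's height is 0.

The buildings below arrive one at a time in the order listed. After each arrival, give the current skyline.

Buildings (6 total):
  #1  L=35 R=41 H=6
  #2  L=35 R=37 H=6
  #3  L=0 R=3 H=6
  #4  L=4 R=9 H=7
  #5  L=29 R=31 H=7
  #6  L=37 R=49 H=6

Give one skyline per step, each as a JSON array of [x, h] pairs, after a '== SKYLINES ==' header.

== SKYLINES ==
[[35,6],[41,0]]
[[35,6],[41,0]]
[[0,6],[3,0],[35,6],[41,0]]
[[0,6],[3,0],[4,7],[9,0],[35,6],[41,0]]
[[0,6],[3,0],[4,7],[9,0],[29,7],[31,0],[35,6],[41,0]]
[[0,6],[3,0],[4,7],[9,0],[29,7],[31,0],[35,6],[49,0]]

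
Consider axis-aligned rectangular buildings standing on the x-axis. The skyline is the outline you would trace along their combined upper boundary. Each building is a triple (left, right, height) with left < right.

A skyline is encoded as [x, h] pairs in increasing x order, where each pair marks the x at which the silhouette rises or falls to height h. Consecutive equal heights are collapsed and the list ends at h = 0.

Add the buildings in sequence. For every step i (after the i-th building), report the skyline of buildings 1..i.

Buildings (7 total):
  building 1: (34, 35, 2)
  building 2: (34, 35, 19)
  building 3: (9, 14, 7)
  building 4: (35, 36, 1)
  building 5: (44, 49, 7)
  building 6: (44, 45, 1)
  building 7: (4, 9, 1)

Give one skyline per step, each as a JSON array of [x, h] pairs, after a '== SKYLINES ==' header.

== SKYLINES ==
[[34,2],[35,0]]
[[34,19],[35,0]]
[[9,7],[14,0],[34,19],[35,0]]
[[9,7],[14,0],[34,19],[35,1],[36,0]]
[[9,7],[14,0],[34,19],[35,1],[36,0],[44,7],[49,0]]
[[9,7],[14,0],[34,19],[35,1],[36,0],[44,7],[49,0]]
[[4,1],[9,7],[14,0],[34,19],[35,1],[36,0],[44,7],[49,0]]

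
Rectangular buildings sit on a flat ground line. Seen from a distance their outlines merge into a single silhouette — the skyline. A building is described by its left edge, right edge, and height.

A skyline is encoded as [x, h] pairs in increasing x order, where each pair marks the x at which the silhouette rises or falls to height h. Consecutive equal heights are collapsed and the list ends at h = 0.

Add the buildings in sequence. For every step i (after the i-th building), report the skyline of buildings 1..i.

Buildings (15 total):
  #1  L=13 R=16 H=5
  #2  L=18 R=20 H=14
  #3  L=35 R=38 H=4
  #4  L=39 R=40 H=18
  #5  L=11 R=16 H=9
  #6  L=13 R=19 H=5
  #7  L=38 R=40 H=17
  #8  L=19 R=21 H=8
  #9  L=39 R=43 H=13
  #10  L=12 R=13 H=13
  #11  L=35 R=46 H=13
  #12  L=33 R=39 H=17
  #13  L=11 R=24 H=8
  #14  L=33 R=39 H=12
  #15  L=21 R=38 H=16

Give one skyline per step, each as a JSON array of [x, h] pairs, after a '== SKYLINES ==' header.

== SKYLINES ==
[[13,5],[16,0]]
[[13,5],[16,0],[18,14],[20,0]]
[[13,5],[16,0],[18,14],[20,0],[35,4],[38,0]]
[[13,5],[16,0],[18,14],[20,0],[35,4],[38,0],[39,18],[40,0]]
[[11,9],[16,0],[18,14],[20,0],[35,4],[38,0],[39,18],[40,0]]
[[11,9],[16,5],[18,14],[20,0],[35,4],[38,0],[39,18],[40,0]]
[[11,9],[16,5],[18,14],[20,0],[35,4],[38,17],[39,18],[40,0]]
[[11,9],[16,5],[18,14],[20,8],[21,0],[35,4],[38,17],[39,18],[40,0]]
[[11,9],[16,5],[18,14],[20,8],[21,0],[35,4],[38,17],[39,18],[40,13],[43,0]]
[[11,9],[12,13],[13,9],[16,5],[18,14],[20,8],[21,0],[35,4],[38,17],[39,18],[40,13],[43,0]]
[[11,9],[12,13],[13,9],[16,5],[18,14],[20,8],[21,0],[35,13],[38,17],[39,18],[40,13],[46,0]]
[[11,9],[12,13],[13,9],[16,5],[18,14],[20,8],[21,0],[33,17],[39,18],[40,13],[46,0]]
[[11,9],[12,13],[13,9],[16,8],[18,14],[20,8],[24,0],[33,17],[39,18],[40,13],[46,0]]
[[11,9],[12,13],[13,9],[16,8],[18,14],[20,8],[24,0],[33,17],[39,18],[40,13],[46,0]]
[[11,9],[12,13],[13,9],[16,8],[18,14],[20,8],[21,16],[33,17],[39,18],[40,13],[46,0]]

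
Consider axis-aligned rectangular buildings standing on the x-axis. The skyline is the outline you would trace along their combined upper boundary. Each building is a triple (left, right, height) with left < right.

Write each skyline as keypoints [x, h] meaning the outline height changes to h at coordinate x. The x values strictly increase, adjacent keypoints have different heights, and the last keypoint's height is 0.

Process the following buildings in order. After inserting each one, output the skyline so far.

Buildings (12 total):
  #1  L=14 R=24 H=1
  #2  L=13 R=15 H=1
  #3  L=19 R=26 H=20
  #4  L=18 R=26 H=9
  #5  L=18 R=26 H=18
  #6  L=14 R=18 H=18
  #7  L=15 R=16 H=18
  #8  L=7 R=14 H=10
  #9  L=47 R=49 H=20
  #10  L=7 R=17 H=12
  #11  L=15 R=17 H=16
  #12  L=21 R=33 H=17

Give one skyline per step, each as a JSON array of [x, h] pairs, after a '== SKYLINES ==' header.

== SKYLINES ==
[[14,1],[24,0]]
[[13,1],[24,0]]
[[13,1],[19,20],[26,0]]
[[13,1],[18,9],[19,20],[26,0]]
[[13,1],[18,18],[19,20],[26,0]]
[[13,1],[14,18],[19,20],[26,0]]
[[13,1],[14,18],[19,20],[26,0]]
[[7,10],[14,18],[19,20],[26,0]]
[[7,10],[14,18],[19,20],[26,0],[47,20],[49,0]]
[[7,12],[14,18],[19,20],[26,0],[47,20],[49,0]]
[[7,12],[14,18],[19,20],[26,0],[47,20],[49,0]]
[[7,12],[14,18],[19,20],[26,17],[33,0],[47,20],[49,0]]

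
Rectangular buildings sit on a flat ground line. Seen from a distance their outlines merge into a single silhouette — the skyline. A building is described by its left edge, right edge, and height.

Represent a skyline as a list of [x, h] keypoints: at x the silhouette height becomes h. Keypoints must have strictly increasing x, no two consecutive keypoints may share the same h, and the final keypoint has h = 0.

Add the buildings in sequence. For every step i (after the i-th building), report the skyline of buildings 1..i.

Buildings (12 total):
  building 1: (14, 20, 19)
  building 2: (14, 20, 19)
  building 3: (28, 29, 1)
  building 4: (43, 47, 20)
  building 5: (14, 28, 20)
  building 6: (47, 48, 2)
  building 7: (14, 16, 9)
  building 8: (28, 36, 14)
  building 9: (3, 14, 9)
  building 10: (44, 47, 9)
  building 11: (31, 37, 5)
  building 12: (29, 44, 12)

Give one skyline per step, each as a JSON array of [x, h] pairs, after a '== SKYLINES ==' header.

== SKYLINES ==
[[14,19],[20,0]]
[[14,19],[20,0]]
[[14,19],[20,0],[28,1],[29,0]]
[[14,19],[20,0],[28,1],[29,0],[43,20],[47,0]]
[[14,20],[28,1],[29,0],[43,20],[47,0]]
[[14,20],[28,1],[29,0],[43,20],[47,2],[48,0]]
[[14,20],[28,1],[29,0],[43,20],[47,2],[48,0]]
[[14,20],[28,14],[36,0],[43,20],[47,2],[48,0]]
[[3,9],[14,20],[28,14],[36,0],[43,20],[47,2],[48,0]]
[[3,9],[14,20],[28,14],[36,0],[43,20],[47,2],[48,0]]
[[3,9],[14,20],[28,14],[36,5],[37,0],[43,20],[47,2],[48,0]]
[[3,9],[14,20],[28,14],[36,12],[43,20],[47,2],[48,0]]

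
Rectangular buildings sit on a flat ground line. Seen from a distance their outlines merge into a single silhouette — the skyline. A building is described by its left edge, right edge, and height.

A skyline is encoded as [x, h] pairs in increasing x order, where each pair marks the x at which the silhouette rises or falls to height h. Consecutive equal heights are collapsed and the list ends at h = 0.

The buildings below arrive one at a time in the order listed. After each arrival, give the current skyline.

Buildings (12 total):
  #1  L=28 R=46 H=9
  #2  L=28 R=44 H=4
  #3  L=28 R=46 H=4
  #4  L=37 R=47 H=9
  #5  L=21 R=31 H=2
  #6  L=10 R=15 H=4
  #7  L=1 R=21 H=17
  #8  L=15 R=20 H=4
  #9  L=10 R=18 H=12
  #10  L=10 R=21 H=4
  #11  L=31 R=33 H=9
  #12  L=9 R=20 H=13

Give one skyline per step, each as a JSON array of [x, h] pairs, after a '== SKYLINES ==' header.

== SKYLINES ==
[[28,9],[46,0]]
[[28,9],[46,0]]
[[28,9],[46,0]]
[[28,9],[47,0]]
[[21,2],[28,9],[47,0]]
[[10,4],[15,0],[21,2],[28,9],[47,0]]
[[1,17],[21,2],[28,9],[47,0]]
[[1,17],[21,2],[28,9],[47,0]]
[[1,17],[21,2],[28,9],[47,0]]
[[1,17],[21,2],[28,9],[47,0]]
[[1,17],[21,2],[28,9],[47,0]]
[[1,17],[21,2],[28,9],[47,0]]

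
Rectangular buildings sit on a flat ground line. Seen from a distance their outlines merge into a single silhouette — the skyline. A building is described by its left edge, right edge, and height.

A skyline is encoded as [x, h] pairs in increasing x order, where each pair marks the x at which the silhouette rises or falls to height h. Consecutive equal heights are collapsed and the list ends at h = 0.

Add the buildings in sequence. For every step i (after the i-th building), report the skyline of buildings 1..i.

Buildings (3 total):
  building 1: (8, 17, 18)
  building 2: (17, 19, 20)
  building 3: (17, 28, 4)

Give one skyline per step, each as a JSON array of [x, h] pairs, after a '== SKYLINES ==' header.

== SKYLINES ==
[[8,18],[17,0]]
[[8,18],[17,20],[19,0]]
[[8,18],[17,20],[19,4],[28,0]]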